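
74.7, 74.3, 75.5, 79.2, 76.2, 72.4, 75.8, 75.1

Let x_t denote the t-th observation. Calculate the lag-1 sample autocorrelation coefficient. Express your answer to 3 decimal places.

0.014

Mean x̄ = (74.7 + 74.3 + 75.5 + 79.2 + 76.2 + 72.4 + 75.8 + 75.1)/8 = 75.4000
Numerator Σ_{t=1}^{7}(x_t−x̄)(x_{t+1}−x̄) = 0.3600
Denominator Σ(x_t−x̄)² = 26.0400
r_1 = 0.3600 / 26.0400 = 0.014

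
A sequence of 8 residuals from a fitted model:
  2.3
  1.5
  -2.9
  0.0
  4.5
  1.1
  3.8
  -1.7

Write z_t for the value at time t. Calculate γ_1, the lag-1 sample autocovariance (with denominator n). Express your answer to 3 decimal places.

Mean z̄ = (2.3 + 1.5 − 2.9 + 0.0 + 4.5 + 1.1 + 3.8 − 1.7)/8 = 1.0750
Deviations: 1.2250, 0.4250, -3.9750, -1.0750, 3.4250, 0.0250, 2.7250, -2.7750
Σ_{t=1}^{7}(z_t−z̄)(z_{t+1}−z̄) = -7.9856
γ_1 = -7.9856 / 8 = -0.998

-0.998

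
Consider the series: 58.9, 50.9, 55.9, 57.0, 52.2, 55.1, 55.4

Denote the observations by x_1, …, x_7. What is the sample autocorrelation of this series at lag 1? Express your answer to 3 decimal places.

Mean x̄ = (58.9 + 50.9 + 55.9 + 57.0 + 52.2 + 55.1 + 55.4)/7 = 55.0571
Deviations from mean: 3.8429, -4.1571, 0.8429, 1.9429, -2.8571, 0.0429, 0.3429
Numerator Σ_{t=1}^{6}(x_t−x̄)(x_{t+1}−x̄) = -23.5004
Denominator Σ(x_t−x̄)² = 44.8171
r_1 = -23.5004 / 44.8171 = -0.524

-0.524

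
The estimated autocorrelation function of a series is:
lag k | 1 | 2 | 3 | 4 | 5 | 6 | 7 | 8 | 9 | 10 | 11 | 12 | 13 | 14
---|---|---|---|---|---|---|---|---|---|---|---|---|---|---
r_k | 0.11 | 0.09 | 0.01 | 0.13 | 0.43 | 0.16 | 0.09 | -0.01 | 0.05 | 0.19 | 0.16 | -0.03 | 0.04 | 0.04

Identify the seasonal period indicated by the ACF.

5

The largest autocorrelation is r_5 = 0.43, with a weaker echo at lag 10 (0.19); the remaining lags stay at or below 0.16.
The dominant spike at lag 5 indicates a seasonal period of 5.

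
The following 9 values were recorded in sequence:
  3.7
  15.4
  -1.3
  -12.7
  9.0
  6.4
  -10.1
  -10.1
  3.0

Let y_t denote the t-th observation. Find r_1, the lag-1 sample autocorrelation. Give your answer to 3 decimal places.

Mean ȳ = (3.7 + 15.4 − 1.3 − 12.7 + 9.0 + 6.4 − 10.1 − 10.1 + 3.0)/9 = 0.3667
Numerator Σ_{t=1}^{8}(y_t−ȳ)(y_{t+1}−ȳ) = 4.9522
Denominator Σ(y_t−ȳ)² = 747.6000
r_1 = 4.9522 / 747.6000 = 0.007

0.007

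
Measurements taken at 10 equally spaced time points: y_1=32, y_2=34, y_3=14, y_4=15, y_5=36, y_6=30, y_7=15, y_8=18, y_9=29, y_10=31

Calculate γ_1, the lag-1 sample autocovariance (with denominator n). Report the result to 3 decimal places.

3.844

Mean ȳ = (32 + 34 + 14 + 15 + 36 + 30 + 15 + 18 + 29 + 31)/10 = 25.4000
Σ_{t=1}^{9}(y_t−ȳ)(y_{t+1}−ȳ) = 38.4400
γ_1 = 38.4400 / 10 = 3.844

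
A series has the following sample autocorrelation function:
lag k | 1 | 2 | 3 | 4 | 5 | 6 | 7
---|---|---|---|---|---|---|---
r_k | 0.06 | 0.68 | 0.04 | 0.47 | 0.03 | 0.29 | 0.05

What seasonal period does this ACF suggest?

2

The largest autocorrelation is r_2 = 0.68, with weaker echoes at lags 4 (0.47) and 6 (0.29); the remaining lags stay at or below 0.06.
The dominant spike at lag 2 indicates a seasonal period of 2.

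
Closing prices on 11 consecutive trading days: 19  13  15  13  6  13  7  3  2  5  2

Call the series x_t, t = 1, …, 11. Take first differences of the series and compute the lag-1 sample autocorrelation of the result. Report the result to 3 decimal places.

First differences Δx: -6, 2, -2, -7, 7, -6, -4, -1, 3, -3
Mean of differences = -1.7000
Numerator Σ(Δx_t−Δx̄)(Δx_{t+1}−Δx̄) = -93.4900
Denominator Σ(Δx_t−Δx̄)² = 184.1000
r_1(Δx) = -93.4900 / 184.1000 = -0.508

-0.508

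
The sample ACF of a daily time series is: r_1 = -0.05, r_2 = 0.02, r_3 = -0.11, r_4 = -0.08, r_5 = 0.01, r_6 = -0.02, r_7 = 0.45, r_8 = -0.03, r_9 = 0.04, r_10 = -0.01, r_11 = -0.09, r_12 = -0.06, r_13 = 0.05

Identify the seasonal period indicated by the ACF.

The largest autocorrelation is r_7 = 0.45; the remaining lags stay at or below 0.05.
The dominant spike at lag 7 indicates a seasonal period of 7.

7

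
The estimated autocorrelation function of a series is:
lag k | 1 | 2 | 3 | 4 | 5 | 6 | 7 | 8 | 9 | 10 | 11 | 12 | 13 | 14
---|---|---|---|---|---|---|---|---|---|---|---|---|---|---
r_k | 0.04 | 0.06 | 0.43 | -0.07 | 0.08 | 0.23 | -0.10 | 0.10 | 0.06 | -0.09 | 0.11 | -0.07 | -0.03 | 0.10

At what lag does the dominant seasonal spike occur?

3

The largest autocorrelation is r_3 = 0.43, with a weaker echo at lag 6 (0.23); the remaining lags stay at or below 0.11.
The dominant spike at lag 3 indicates a seasonal period of 3.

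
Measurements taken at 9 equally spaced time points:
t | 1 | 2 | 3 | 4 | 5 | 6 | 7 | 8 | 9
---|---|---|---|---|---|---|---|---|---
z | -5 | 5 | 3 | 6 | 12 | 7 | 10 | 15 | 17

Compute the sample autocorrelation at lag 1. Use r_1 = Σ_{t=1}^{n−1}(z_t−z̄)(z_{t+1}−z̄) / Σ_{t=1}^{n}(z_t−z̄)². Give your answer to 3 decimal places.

0.356

Mean z̄ = (-5 + 5 + 3 + 6 + 12 + 7 + 10 + 15 + 17)/9 = 7.7778
Numerator Σ_{t=1}^{8}(z_t−z̄)(z_{t+1}−z̄) = 127.3951
Denominator Σ(z_t−z̄)² = 357.5556
r_1 = 127.3951 / 357.5556 = 0.356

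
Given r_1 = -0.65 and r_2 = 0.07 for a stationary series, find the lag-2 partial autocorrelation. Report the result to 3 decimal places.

-0.610

φ_{22} = (r_2 − r_1²) / (1 − r_1²)
r_1² = (-0.65)² = 0.4225
Numerator = 0.07 − 0.4225 = -0.3525; denominator = 1 − 0.4225 = 0.5775
φ_{22} = -0.3525 / 0.5775 = -0.610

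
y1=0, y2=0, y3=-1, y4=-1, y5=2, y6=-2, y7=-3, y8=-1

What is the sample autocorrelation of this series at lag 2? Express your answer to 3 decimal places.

-0.427

Mean ȳ = (0 + 0 − 1 − 1 + 2 − 2 − 3 − 1)/8 = -0.7500
Deviations from mean: 0.7500, 0.7500, -0.2500, -0.2500, 2.7500, -1.2500, -2.2500, -0.2500
Σ(y_t−ȳ)(y_{t+2}−ȳ) = (-0.1875) + (-0.1875) + (-0.6875) + (0.3125) + (-6.1875) + (0.3125) = -6.6250
Denominator Σ(y_t−ȳ)² = 15.5000
r_2 = -6.6250 / 15.5000 = -0.427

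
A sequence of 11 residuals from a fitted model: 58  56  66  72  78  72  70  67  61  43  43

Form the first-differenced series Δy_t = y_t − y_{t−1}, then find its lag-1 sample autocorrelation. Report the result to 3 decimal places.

First differences Δy: -2, 10, 6, 6, -6, -2, -3, -6, -18, 0
Mean of differences = -1.5000
Numerator Σ(Δy_t−Δȳ)(Δy_{t+1}−Δȳ) = 162.2500
Denominator Σ(Δy_t−Δȳ)² = 562.5000
r_1(Δy) = 162.2500 / 562.5000 = 0.288

0.288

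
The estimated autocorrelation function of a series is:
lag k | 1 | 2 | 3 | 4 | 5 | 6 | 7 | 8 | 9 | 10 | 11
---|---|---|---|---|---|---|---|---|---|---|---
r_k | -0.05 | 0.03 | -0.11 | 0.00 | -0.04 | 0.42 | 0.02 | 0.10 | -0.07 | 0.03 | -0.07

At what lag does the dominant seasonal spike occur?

The largest autocorrelation is r_6 = 0.42; the remaining lags stay at or below 0.10.
The dominant spike at lag 6 indicates a seasonal period of 6.

6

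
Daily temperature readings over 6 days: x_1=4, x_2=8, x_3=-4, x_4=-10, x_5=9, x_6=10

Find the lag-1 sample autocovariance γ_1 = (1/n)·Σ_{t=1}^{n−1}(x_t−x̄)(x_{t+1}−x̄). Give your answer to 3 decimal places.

Mean x̄ = (4 + 8 − 4 − 10 + 9 + 10)/6 = 2.8333
Deviations: 1.1667, 5.1667, -6.8333, -12.8333, 6.1667, 7.1667
Σ_{t=1}^{5}(x_t−x̄)(x_{t+1}−x̄) = 23.4722
γ_1 = 23.4722 / 6 = 3.912

3.912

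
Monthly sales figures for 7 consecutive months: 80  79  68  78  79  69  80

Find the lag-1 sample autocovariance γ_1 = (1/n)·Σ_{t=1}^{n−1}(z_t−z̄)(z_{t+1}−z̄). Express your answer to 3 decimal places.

Mean z̄ = (80 + 79 + 68 + 78 + 79 + 69 + 80)/7 = 76.1429
Deviations: 3.8571, 2.8571, -8.1429, 1.8571, 2.8571, -7.1429, 3.8571
Σ_{t=1}^{6}(z_t−z̄)(z_{t+1}−z̄) = -70.0204
γ_1 = -70.0204 / 7 = -10.003

-10.003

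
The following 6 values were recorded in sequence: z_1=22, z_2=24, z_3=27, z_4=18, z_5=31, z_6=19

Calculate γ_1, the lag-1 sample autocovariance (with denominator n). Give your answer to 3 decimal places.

Mean z̄ = (22 + 24 + 27 + 18 + 31 + 19)/6 = 23.5000
Σ_{t=1}^{5}(z_t−z̄)(z_{t+1}−z̄) = -93.2500
γ_1 = -93.2500 / 6 = -15.542

-15.542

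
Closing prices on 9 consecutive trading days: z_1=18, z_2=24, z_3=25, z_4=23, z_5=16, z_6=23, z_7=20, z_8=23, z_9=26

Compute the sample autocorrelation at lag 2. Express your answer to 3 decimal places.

Mean z̄ = (18 + 24 + 25 + 23 + 16 + 23 + 20 + 23 + 26)/9 = 22.0000
Σ(z_t−z̄)(z_{t+2}−z̄) = (-12.0000) + (2.0000) + (-18.0000) + (1.0000) + (12.0000) + (1.0000) + (-8.0000) = -22.0000
Denominator Σ(z_t−z̄)² = 88.0000
r_2 = -22.0000 / 88.0000 = -0.250

-0.250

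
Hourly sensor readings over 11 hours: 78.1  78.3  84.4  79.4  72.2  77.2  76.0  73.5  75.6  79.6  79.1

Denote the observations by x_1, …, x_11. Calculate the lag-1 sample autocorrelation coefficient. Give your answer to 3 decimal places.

0.221

Mean x̄ = (78.1 + 78.3 + 84.4 + 79.4 + 72.2 + 77.2 + 76.0 + 73.5 + 75.6 + 79.6 + 79.1)/11 = 77.5818
Numerator Σ_{t=1}^{10}(x_t−x̄)(x_{t+1}−x̄) = 24.1497
Denominator Σ(x_t−x̄)² = 109.1564
r_1 = 24.1497 / 109.1564 = 0.221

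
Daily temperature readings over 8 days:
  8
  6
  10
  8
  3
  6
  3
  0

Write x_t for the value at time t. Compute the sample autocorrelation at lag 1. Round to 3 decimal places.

0.260

Mean x̄ = (8 + 6 + 10 + 8 + 3 + 6 + 3 + 0)/8 = 5.5000
Deviations from mean: 2.5000, 0.5000, 4.5000, 2.5000, -2.5000, 0.5000, -2.5000, -5.5000
Σ(x_t−x̄)(x_{t+1}−x̄) = (1.2500) + (2.2500) + (11.2500) + (-6.2500) + (-1.2500) + (-1.2500) + (13.7500) = 19.7500
Denominator Σ(x_t−x̄)² = 76.0000
r_1 = 19.7500 / 76.0000 = 0.260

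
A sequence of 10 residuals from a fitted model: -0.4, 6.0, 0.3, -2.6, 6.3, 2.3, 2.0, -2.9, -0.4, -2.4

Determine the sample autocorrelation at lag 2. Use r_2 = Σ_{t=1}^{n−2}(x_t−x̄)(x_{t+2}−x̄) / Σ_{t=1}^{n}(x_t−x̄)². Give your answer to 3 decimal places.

Mean x̄ = (-0.4 + 6.0 + 0.3 − 2.6 + 6.3 + 2.3 + 2.0 − 2.9 − 0.4 − 2.4)/10 = 0.8200
Numerator Σ_{t=1}^{8}(x_t−x̄)(x_{t+2}−x̄) = -13.4928
Denominator Σ(x_t−x̄)² = 99.5960
r_2 = -13.4928 / 99.5960 = -0.135

-0.135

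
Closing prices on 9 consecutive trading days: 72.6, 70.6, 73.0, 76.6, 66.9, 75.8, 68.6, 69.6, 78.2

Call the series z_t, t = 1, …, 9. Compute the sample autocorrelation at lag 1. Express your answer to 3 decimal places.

Mean z̄ = (72.6 + 70.6 + 73.0 + 76.6 + 66.9 + 75.8 + 68.6 + 69.6 + 78.2)/9 = 72.4333
Numerator Σ_{t=1}^{8}(z_t−z̄)(z_{t+1}−z̄) = -59.0511
Denominator Σ(z_t−z̄)² = 119.0000
r_1 = -59.0511 / 119.0000 = -0.496

-0.496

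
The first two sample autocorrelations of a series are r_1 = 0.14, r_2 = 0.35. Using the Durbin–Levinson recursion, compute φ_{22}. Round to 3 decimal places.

φ_{22} = (r_2 − r_1²) / (1 − r_1²)
r_1² = (0.14)² = 0.0196
Numerator = 0.35 − 0.0196 = 0.3304; denominator = 1 − 0.0196 = 0.9804
φ_{22} = 0.3304 / 0.9804 = 0.337

0.337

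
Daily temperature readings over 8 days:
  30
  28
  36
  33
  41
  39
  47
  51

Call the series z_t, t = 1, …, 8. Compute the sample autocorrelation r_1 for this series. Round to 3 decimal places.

Mean z̄ = (30 + 28 + 36 + 33 + 41 + 39 + 47 + 51)/8 = 38.1250
Numerator Σ_{t=1}^{7}(z_t−z̄)(z_{t+1}−z̄) = 224.4844
Denominator Σ(z_t−z̄)² = 452.8750
r_1 = 224.4844 / 452.8750 = 0.496

0.496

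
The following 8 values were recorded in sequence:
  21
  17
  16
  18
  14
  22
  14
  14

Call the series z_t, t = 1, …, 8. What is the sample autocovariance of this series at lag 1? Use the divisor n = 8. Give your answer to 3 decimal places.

-3.125

Mean z̄ = (21 + 17 + 16 + 18 + 14 + 22 + 14 + 14)/8 = 17.0000
Deviations: 4.0000, 0.0000, -1.0000, 1.0000, -3.0000, 5.0000, -3.0000, -3.0000
Σ_{t=1}^{7}(z_t−z̄)(z_{t+1}−z̄) = -25.0000
γ_1 = -25.0000 / 8 = -3.125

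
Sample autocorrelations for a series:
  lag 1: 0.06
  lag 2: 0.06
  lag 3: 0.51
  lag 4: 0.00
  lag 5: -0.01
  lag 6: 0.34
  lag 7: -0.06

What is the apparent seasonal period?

The largest autocorrelation is r_3 = 0.51, with a weaker echo at lag 6 (0.34); the remaining lags stay at or below 0.06.
The dominant spike at lag 3 indicates a seasonal period of 3.

3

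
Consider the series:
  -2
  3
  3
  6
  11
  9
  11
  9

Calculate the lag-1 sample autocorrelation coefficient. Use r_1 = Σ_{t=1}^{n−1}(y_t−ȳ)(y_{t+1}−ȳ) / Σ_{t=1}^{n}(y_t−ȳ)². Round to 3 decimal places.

Mean ȳ = (-2 + 3 + 3 + 6 + 11 + 9 + 11 + 9)/8 = 6.2500
Deviations from mean: -8.2500, -3.2500, -3.2500, -0.2500, 4.7500, 2.7500, 4.7500, 2.7500
Σ(y_t−ȳ)(y_{t+1}−ȳ) = (26.8125) + (10.5625) + (0.8125) + (-1.1875) + (13.0625) + (13.0625) + (13.0625) = 76.1875
Denominator Σ(y_t−ȳ)² = 149.5000
r_1 = 76.1875 / 149.5000 = 0.510

0.510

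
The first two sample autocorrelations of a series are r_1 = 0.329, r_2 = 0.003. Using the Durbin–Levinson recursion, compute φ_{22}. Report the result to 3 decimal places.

-0.118

φ_{22} = (r_2 − r_1²) / (1 − r_1²)
r_1² = (0.329)² = 0.108241
Numerator = 0.003 − 0.1082 = -0.1052; denominator = 1 − 0.1082 = 0.8918
φ_{22} = -0.1052 / 0.8918 = -0.118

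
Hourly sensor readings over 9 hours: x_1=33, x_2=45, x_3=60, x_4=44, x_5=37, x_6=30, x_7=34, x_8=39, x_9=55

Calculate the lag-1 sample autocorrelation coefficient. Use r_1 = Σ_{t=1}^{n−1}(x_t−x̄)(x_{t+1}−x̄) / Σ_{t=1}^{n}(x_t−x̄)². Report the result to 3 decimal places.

Mean x̄ = (33 + 45 + 60 + 44 + 37 + 30 + 34 + 39 + 55)/9 = 41.8889
Numerator Σ_{t=1}^{8}(x_t−x̄)(x_{t+1}−x̄) = 193.4321
Denominator Σ(x_t−x̄)² = 828.8889
r_1 = 193.4321 / 828.8889 = 0.233

0.233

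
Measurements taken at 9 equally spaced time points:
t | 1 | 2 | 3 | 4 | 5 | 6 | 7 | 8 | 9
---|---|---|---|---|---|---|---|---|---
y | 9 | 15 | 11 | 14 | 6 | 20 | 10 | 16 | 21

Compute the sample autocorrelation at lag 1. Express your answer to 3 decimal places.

-0.380

Mean ȳ = (9 + 15 + 11 + 14 + 6 + 20 + 10 + 16 + 21)/9 = 13.5556
Numerator Σ_{t=1}^{8}(y_t−ȳ)(y_{t+1}−ȳ) = -76.8642
Denominator Σ(y_t−ȳ)² = 202.2222
r_1 = -76.8642 / 202.2222 = -0.380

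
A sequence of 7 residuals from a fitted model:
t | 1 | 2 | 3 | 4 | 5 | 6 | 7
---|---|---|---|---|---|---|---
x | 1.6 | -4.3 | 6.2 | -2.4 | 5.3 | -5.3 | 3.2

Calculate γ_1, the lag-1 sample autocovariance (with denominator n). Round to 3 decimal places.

-15.180

Mean x̄ = (1.6 − 4.3 + 6.2 − 2.4 + 5.3 − 5.3 + 3.2)/7 = 0.6143
Deviations: 0.9857, -4.9143, 5.5857, -3.0143, 4.6857, -5.9143, 2.5857
Σ_{t=1}^{6}(x_t−x̄)(x_{t+1}−x̄) = -106.2602
γ_1 = -106.2602 / 7 = -15.180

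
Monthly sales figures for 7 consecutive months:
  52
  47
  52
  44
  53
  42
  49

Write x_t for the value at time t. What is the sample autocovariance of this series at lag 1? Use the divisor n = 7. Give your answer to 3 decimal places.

Mean x̄ = (52 + 47 + 52 + 44 + 53 + 42 + 49)/7 = 48.4286
Σ_{t=1}^{6}(x_t−x̄)(x_{t+1}−x̄) = -79.3265
γ_1 = -79.3265 / 7 = -11.332

-11.332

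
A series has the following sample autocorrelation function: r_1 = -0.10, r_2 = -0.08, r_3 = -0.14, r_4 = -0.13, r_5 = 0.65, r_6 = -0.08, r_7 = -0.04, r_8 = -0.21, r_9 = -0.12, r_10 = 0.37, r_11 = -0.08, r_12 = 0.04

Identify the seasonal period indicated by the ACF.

The largest autocorrelation is r_5 = 0.65, with a weaker echo at lag 10 (0.37); the remaining lags stay at or below 0.04.
The dominant spike at lag 5 indicates a seasonal period of 5.

5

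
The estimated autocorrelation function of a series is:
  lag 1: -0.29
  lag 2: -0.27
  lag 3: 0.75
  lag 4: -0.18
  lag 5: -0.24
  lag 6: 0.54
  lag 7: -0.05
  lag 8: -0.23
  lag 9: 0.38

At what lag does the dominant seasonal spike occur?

The largest autocorrelation is r_3 = 0.75, with weaker echoes at lags 6 (0.54) and 9 (0.38); the remaining lags stay at or below -0.05.
The dominant spike at lag 3 indicates a seasonal period of 3.

3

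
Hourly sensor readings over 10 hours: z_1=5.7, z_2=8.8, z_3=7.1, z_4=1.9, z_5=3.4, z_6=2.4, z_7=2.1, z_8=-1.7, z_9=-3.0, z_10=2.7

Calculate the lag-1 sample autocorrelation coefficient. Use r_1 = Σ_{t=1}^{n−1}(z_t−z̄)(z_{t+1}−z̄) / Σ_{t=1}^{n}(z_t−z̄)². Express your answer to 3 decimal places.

0.581

Mean z̄ = (5.7 + 8.8 + 7.1 + 1.9 + 3.4 + 2.4 + 2.1 − 1.7 − 3.0 + 2.7)/10 = 2.9400
Numerator Σ_{t=1}^{9}(z_t−z̄)(z_{t+1}−z̄) = 68.8364
Denominator Σ(z_t−z̄)² = 118.4240
r_1 = 68.8364 / 118.4240 = 0.581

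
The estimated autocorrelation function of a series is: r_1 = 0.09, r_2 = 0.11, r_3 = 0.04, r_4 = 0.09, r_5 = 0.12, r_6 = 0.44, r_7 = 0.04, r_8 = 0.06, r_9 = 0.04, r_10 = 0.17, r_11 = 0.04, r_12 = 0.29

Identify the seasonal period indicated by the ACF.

6

The largest autocorrelation is r_6 = 0.44, with a weaker echo at lag 12 (0.29); the remaining lags stay at or below 0.17.
The dominant spike at lag 6 indicates a seasonal period of 6.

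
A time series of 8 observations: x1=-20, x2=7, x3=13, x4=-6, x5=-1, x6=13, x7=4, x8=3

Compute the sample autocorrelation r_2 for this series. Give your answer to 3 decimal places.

Mean x̄ = (-20 + 7 + 13 − 6 − 1 + 13 + 4 + 3)/8 = 1.6250
Σ(x_t−x̄)(x_{t+2}−x̄) = (-245.9844) + (-40.9844) + (-29.8594) + (-86.7344) + (-6.2344) + (15.6406) = -394.1563
Denominator Σ(x_t−x̄)² = 827.8750
r_2 = -394.1563 / 827.8750 = -0.476

-0.476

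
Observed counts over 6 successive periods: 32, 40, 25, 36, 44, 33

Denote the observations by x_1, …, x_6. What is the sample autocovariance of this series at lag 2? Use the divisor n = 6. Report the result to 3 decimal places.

-9.500

Mean x̄ = (32 + 40 + 25 + 36 + 44 + 33)/6 = 35.0000
Σ_{t=1}^{4}(x_t−x̄)(x_{t+2}−x̄) = -57.0000
γ_2 = -57.0000 / 6 = -9.500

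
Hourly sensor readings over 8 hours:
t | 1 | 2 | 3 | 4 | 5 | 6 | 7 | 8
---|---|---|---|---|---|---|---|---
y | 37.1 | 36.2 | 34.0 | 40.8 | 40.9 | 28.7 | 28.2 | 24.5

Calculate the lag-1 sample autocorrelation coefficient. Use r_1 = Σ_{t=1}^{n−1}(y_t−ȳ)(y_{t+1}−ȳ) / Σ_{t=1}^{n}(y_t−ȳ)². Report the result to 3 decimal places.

0.400

Mean ȳ = (37.1 + 36.2 + 34.0 + 40.8 + 40.9 + 28.7 + 28.2 + 24.5)/8 = 33.8000
Deviations from mean: 3.3000, 2.4000, 0.2000, 7.0000, 7.1000, -5.1000, -5.6000, -9.3000
Σ(y_t−ȳ)(y_{t+1}−ȳ) = (7.9200) + (0.4800) + (1.4000) + (49.7000) + (-36.2100) + (28.5600) + (52.0800) = 103.9300
Denominator Σ(y_t−ȳ)² = 259.9600
r_1 = 103.9300 / 259.9600 = 0.400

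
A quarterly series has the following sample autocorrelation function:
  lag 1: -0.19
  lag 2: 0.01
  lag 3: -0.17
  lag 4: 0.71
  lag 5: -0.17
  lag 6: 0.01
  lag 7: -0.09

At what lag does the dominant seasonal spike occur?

The largest autocorrelation is r_4 = 0.71; the remaining lags stay at or below 0.01.
The dominant spike at lag 4 indicates a seasonal period of 4.

4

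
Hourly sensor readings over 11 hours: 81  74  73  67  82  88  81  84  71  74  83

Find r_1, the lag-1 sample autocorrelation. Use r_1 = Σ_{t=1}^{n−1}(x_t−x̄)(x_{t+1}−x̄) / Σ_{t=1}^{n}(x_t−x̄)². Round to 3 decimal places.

0.173

Mean x̄ = (81 + 74 + 73 + 67 + 82 + 88 + 81 + 84 + 71 + 74 + 83)/11 = 78.0000
Numerator Σ_{t=1}^{10}(x_t−x̄)(x_{t+1}−x̄) = 73.0000
Denominator Σ(x_t−x̄)² = 422.0000
r_1 = 73.0000 / 422.0000 = 0.173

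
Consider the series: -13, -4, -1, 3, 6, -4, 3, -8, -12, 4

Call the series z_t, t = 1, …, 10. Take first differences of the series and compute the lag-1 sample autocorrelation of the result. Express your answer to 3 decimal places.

First differences Δz: 9, 3, 4, 3, -10, 7, -11, -4, 16
Mean of differences = 1.8889
Numerator Σ(Δz_t−Δz̄)(Δz_{t+1}−Δz̄) = -134.4568
Denominator Σ(Δz_t−Δz̄)² = 624.8889
r_1(Δz) = -134.4568 / 624.8889 = -0.215

-0.215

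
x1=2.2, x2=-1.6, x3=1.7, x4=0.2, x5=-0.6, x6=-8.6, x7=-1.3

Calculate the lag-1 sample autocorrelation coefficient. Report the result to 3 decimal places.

Mean x̄ = (2.2 − 1.6 + 1.7 + 0.2 − 0.6 − 8.6 − 1.3)/7 = -1.1429
Deviations from mean: 3.3429, -0.4571, 2.8429, 1.3429, 0.5429, -7.4571, -0.1571
Σ(x_t−x̄)(x_{t+1}−x̄) = (-1.5282) + (-1.2996) + (3.8176) + (0.7290) + (-4.0482) + (1.1718) = -1.1576
Denominator Σ(x_t−x̄)² = 77.1971
r_1 = -1.1576 / 77.1971 = -0.015

-0.015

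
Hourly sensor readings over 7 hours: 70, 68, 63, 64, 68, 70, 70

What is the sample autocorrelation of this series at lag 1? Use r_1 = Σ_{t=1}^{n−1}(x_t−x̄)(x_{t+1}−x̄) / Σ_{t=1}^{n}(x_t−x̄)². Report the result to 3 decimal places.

Mean x̄ = (70 + 68 + 63 + 64 + 68 + 70 + 70)/7 = 67.5714
Σ(x_t−x̄)(x_{t+1}−x̄) = (1.0408) + (-1.9592) + (16.3265) + (-1.5306) + (1.0408) + (5.8980) = 20.8163
Denominator Σ(x_t−x̄)² = 51.7143
r_1 = 20.8163 / 51.7143 = 0.403

0.403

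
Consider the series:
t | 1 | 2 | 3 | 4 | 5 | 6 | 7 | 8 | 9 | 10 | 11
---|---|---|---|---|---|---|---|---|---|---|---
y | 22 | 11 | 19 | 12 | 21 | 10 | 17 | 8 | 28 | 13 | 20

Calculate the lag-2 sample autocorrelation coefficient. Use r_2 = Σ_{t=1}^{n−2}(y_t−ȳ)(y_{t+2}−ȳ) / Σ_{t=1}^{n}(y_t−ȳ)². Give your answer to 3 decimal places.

0.560

Mean ȳ = (22 + 11 + 19 + 12 + 21 + 10 + 17 + 8 + 28 + 13 + 20)/11 = 16.4545
Numerator Σ_{t=1}^{9}(y_t−ȳ)(y_{t+2}−ȳ) = 212.2231
Denominator Σ(y_t−ȳ)² = 378.7273
r_2 = 212.2231 / 378.7273 = 0.560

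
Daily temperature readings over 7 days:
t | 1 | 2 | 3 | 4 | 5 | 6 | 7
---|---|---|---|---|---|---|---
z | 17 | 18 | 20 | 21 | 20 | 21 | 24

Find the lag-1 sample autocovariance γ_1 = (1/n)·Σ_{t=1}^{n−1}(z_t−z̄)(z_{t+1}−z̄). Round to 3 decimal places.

Mean z̄ = (17 + 18 + 20 + 21 + 20 + 21 + 24)/7 = 20.1429
Deviations: -3.1429, -2.1429, -0.1429, 0.8571, -0.1429, 0.8571, 3.8571
Σ_{t=1}^{6}(z_t−z̄)(z_{t+1}−z̄) = 9.9796
γ_1 = 9.9796 / 7 = 1.426

1.426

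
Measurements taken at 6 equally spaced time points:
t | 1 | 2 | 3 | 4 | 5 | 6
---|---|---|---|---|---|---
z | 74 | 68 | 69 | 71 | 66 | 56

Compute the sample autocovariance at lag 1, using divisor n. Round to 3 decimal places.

3.648

Mean z̄ = (74 + 68 + 69 + 71 + 66 + 56)/6 = 67.3333
Σ_{t=1}^{5}(z_t−z̄)(z_{t+1}−z̄) = 21.8889
γ_1 = 21.8889 / 6 = 3.648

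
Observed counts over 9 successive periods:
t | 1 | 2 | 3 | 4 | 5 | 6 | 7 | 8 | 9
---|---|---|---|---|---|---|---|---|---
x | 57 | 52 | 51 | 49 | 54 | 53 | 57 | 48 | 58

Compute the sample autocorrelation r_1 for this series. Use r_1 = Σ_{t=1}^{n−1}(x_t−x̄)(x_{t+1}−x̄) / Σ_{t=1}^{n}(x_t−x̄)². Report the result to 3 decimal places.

Mean x̄ = (57 + 52 + 51 + 49 + 54 + 53 + 57 + 48 + 58)/9 = 53.2222
Numerator Σ_{t=1}^{8}(x_t−x̄)(x_{t+1}−x̄) = -41.4938
Denominator Σ(x_t−x̄)² = 103.5556
r_1 = -41.4938 / 103.5556 = -0.401

-0.401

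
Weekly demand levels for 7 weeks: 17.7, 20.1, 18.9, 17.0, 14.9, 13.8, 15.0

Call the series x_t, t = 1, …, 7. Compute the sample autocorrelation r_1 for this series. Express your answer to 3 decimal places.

Mean x̄ = (17.7 + 20.1 + 18.9 + 17.0 + 14.9 + 13.8 + 15.0)/7 = 16.7714
Numerator Σ_{t=1}^{6}(x_t−x̄)(x_{t+1}−x̄) = 21.0592
Denominator Σ(x_t−x̄)² = 31.9943
r_1 = 21.0592 / 31.9943 = 0.658

0.658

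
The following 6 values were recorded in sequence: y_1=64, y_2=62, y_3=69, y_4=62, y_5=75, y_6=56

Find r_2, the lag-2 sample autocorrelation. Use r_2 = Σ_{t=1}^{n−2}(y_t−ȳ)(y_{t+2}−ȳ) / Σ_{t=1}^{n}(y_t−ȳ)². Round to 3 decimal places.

0.335

Mean ȳ = (64 + 62 + 69 + 62 + 75 + 56)/6 = 64.6667
Deviations from mean: -0.6667, -2.6667, 4.3333, -2.6667, 10.3333, -8.6667
Σ(y_t−ȳ)(y_{t+2}−ȳ) = (-2.8889) + (7.1111) + (44.7778) + (23.1111) = 72.1111
Denominator Σ(y_t−ȳ)² = 215.3333
r_2 = 72.1111 / 215.3333 = 0.335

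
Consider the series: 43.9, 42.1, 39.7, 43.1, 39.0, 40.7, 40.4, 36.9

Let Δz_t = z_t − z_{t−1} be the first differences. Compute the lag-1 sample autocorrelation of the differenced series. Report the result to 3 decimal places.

-0.590

First differences Δz: -1.8, -2.4, 3.4, -4.1, 1.7, -0.3, -3.5
Mean of differences = -1.0000
Numerator Σ(Δz_t−Δz̄)(Δz_{t+1}−Δz̄) = -26.9100
Denominator Σ(Δz_t−Δz̄)² = 45.6000
r_1(Δz) = -26.9100 / 45.6000 = -0.590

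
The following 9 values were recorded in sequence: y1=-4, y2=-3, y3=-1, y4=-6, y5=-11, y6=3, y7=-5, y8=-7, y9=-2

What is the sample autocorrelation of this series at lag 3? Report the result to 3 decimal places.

Mean ȳ = (-4 − 3 − 1 − 6 − 11 + 3 − 5 − 7 − 2)/9 = -4.0000
Σ(y_t−ȳ)(y_{t+3}−ȳ) = (0.0000) + (-7.0000) + (21.0000) + (2.0000) + (21.0000) + (14.0000) = 51.0000
Denominator Σ(y_t−ȳ)² = 126.0000
r_3 = 51.0000 / 126.0000 = 0.405

0.405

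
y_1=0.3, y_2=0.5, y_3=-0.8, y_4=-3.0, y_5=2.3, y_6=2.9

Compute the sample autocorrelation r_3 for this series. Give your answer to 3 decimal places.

Mean ȳ = (0.3 + 0.5 − 0.8 − 3.0 + 2.3 + 2.9)/6 = 0.3667
Deviations from mean: -0.0667, 0.1333, -1.1667, -3.3667, 1.9333, 2.5333
Σ(y_t−ȳ)(y_{t+3}−ȳ) = (0.2244) + (0.2578) + (-2.9556) = -2.4733
Denominator Σ(y_t−ȳ)² = 22.8733
r_3 = -2.4733 / 22.8733 = -0.108

-0.108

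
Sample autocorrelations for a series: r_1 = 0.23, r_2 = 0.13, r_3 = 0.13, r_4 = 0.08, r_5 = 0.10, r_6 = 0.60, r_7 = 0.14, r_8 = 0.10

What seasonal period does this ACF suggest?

The largest autocorrelation is r_6 = 0.60; the remaining lags stay at or below 0.23. The elevated value at lag 1 (0.23), dropping to 0.13 at lag 2, reflects decaying short-term dependence rather than seasonality.
The dominant spike at lag 6 indicates a seasonal period of 6.

6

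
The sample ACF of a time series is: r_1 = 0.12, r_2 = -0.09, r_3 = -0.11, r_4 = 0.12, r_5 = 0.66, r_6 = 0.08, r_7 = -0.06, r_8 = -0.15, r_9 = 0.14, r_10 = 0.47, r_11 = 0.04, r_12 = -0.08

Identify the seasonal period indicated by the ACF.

The largest autocorrelation is r_5 = 0.66, with a weaker echo at lag 10 (0.47); the remaining lags stay at or below 0.14.
The dominant spike at lag 5 indicates a seasonal period of 5.

5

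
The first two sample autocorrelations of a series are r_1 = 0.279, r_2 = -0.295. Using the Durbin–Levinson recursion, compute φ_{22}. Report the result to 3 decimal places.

-0.404

φ_{22} = (r_2 − r_1²) / (1 − r_1²)
r_1² = (0.279)² = 0.077841
Numerator = -0.295 − 0.0778 = -0.3728; denominator = 1 − 0.0778 = 0.9222
φ_{22} = -0.3728 / 0.9222 = -0.404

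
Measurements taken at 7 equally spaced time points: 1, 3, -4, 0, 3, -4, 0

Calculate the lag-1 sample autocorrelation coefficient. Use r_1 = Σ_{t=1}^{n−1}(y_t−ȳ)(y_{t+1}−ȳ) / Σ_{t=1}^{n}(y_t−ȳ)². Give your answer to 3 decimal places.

-0.419

Mean ȳ = (1 + 3 − 4 + 0 + 3 − 4 + 0)/7 = -0.1429
Deviations from mean: 1.1429, 3.1429, -3.8571, 0.1429, 3.1429, -3.8571, 0.1429
Numerator Σ_{t=1}^{6}(y_t−ȳ)(y_{t+1}−ȳ) = -21.3061
Denominator Σ(y_t−ȳ)² = 50.8571
r_1 = -21.3061 / 50.8571 = -0.419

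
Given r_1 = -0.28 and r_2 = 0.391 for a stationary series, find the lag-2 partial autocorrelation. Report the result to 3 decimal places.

0.339

φ_{22} = (r_2 − r_1²) / (1 − r_1²)
r_1² = (-0.28)² = 0.0784
Numerator = 0.391 − 0.0784 = 0.3126; denominator = 1 − 0.0784 = 0.9216
φ_{22} = 0.3126 / 0.9216 = 0.339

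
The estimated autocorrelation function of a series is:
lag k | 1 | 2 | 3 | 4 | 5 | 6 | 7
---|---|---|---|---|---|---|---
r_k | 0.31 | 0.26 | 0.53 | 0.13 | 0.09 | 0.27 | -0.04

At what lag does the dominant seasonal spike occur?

The largest autocorrelation is r_3 = 0.53; the remaining lags stay at or below 0.31. The elevated value at lag 1 (0.31), dropping to 0.26 at lag 2, reflects decaying short-term dependence rather than seasonality.
The dominant spike at lag 3 indicates a seasonal period of 3.

3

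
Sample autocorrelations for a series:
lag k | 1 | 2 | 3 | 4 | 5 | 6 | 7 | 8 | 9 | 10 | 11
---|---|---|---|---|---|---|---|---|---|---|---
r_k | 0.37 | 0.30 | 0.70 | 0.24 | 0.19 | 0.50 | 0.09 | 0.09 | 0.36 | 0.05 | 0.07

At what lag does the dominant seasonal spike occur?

The largest autocorrelation is r_3 = 0.70, with a weaker echo at lag 6 (0.50); the remaining lags stay at or below 0.37. The elevated value at lag 1 (0.37), dropping to 0.30 at lag 2, reflects decaying short-term dependence rather than seasonality.
The dominant spike at lag 3 indicates a seasonal period of 3.

3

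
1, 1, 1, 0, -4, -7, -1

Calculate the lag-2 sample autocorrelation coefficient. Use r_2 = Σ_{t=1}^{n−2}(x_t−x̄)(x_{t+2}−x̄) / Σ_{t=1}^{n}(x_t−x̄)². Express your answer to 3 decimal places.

Mean x̄ = (1 + 1 + 1 + 0 − 4 − 7 − 1)/7 = -1.2857
Deviations from mean: 2.2857, 2.2857, 2.2857, 1.2857, -2.7143, -5.7143, 0.2857
Numerator Σ_{t=1}^{5}(x_t−x̄)(x_{t+2}−x̄) = -6.1633
Denominator Σ(x_t−x̄)² = 57.4286
r_2 = -6.1633 / 57.4286 = -0.107

-0.107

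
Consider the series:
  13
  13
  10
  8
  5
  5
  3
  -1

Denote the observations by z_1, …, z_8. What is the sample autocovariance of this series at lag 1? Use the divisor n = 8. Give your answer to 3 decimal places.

Mean z̄ = (13 + 13 + 10 + 8 + 5 + 5 + 3 − 1)/8 = 7.0000
Deviations: 6.0000, 6.0000, 3.0000, 1.0000, -2.0000, -2.0000, -4.0000, -8.0000
Σ_{t=1}^{7}(z_t−z̄)(z_{t+1}−z̄) = 99.0000
γ_1 = 99.0000 / 8 = 12.375

12.375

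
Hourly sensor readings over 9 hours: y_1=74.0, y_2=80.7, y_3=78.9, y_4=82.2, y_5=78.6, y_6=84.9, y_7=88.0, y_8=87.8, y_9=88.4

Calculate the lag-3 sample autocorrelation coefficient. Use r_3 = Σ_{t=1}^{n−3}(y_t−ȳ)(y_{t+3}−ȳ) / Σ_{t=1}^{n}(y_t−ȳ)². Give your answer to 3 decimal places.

-0.035

Mean ȳ = (74.0 + 80.7 + 78.9 + 82.2 + 78.6 + 84.9 + 88.0 + 87.8 + 88.4)/9 = 82.6111
Numerator Σ_{t=1}^{6}(y_t−ȳ)(y_{t+3}−ȳ) = -7.0670
Denominator Σ(y_t−ȳ)² = 202.5489
r_3 = -7.0670 / 202.5489 = -0.035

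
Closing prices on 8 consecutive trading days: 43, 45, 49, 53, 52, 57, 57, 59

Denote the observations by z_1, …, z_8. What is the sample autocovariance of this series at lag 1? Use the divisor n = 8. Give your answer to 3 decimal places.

Mean z̄ = (43 + 45 + 49 + 53 + 52 + 57 + 57 + 59)/8 = 51.8750
Σ_{t=1}^{7}(z_t−z̄)(z_{t+1}−z̄) = 141.1094
γ_1 = 141.1094 / 8 = 17.639

17.639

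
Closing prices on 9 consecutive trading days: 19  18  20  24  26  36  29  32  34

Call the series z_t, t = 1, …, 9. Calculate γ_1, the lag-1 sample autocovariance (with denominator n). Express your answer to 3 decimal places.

Mean z̄ = (19 + 18 + 20 + 24 + 26 + 36 + 29 + 32 + 34)/9 = 26.4444
Σ_{t=1}^{8}(z_t−z̄)(z_{t+1}−z̄) = 210.4691
γ_1 = 210.4691 / 9 = 23.385

23.385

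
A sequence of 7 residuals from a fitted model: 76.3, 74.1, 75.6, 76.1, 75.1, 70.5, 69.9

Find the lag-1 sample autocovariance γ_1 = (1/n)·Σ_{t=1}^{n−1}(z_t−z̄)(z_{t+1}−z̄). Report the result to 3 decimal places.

2.377

Mean z̄ = (76.3 + 74.1 + 75.6 + 76.1 + 75.1 + 70.5 + 69.9)/7 = 73.9429
Deviations: 2.3571, 0.1571, 1.6571, 2.1571, 1.1571, -3.4429, -4.0429
Σ_{t=1}^{6}(z_t−z̄)(z_{t+1}−z̄) = 16.6367
γ_1 = 16.6367 / 7 = 2.377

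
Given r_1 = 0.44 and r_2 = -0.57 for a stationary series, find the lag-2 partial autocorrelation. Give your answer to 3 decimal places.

-0.947

φ_{22} = (r_2 − r_1²) / (1 − r_1²)
r_1² = (0.44)² = 0.1936
Numerator = -0.57 − 0.1936 = -0.7636; denominator = 1 − 0.1936 = 0.8064
φ_{22} = -0.7636 / 0.8064 = -0.947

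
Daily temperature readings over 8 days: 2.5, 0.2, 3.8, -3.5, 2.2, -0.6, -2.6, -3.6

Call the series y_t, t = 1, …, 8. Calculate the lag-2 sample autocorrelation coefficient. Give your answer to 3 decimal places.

Mean ȳ = (2.5 + 0.2 + 3.8 − 3.5 + 2.2 − 0.6 − 2.6 − 3.6)/8 = -0.2000
Deviations from mean: 2.7000, 0.4000, 4.0000, -3.3000, 2.4000, -0.4000, -2.4000, -3.4000
Σ(y_t−ȳ)(y_{t+2}−ȳ) = (10.8000) + (-1.3200) + (9.6000) + (1.3200) + (-5.7600) + (1.3600) = 16.0000
Denominator Σ(y_t−ȳ)² = 57.5800
r_2 = 16.0000 / 57.5800 = 0.278

0.278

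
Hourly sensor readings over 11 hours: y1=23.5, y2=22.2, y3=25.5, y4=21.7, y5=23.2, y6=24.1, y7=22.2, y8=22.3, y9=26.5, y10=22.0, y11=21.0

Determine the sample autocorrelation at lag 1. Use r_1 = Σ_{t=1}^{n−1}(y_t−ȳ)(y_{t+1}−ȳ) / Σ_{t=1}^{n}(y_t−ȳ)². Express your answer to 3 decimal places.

Mean ȳ = (23.5 + 22.2 + 25.5 + 21.7 + 23.2 + 24.1 + 22.2 + 22.3 + 26.5 + 22.0 + 21.0)/11 = 23.1091
Numerator Σ_{t=1}^{10}(y_t−ȳ)(y_{t+1}−ȳ) = -10.2664
Denominator Σ(y_t−ȳ)² = 28.3291
r_1 = -10.2664 / 28.3291 = -0.362

-0.362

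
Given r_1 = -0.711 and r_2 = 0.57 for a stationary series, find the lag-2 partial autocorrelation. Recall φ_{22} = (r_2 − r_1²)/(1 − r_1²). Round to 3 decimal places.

0.130

φ_{22} = (r_2 − r_1²) / (1 − r_1²)
r_1² = (-0.711)² = 0.505521
Numerator = 0.57 − 0.5055 = 0.0645; denominator = 1 − 0.5055 = 0.4945
φ_{22} = 0.0645 / 0.4945 = 0.130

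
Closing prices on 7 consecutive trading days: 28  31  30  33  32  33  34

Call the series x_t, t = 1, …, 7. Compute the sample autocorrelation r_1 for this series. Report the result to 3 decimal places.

Mean x̄ = (28 + 31 + 30 + 33 + 32 + 33 + 34)/7 = 31.5714
Deviations from mean: -3.5714, -0.5714, -1.5714, 1.4286, 0.4286, 1.4286, 2.4286
Σ(x_t−x̄)(x_{t+1}−x̄) = (2.0408) + (0.8980) + (-2.2449) + (0.6122) + (0.6122) + (3.4694) = 5.3878
Denominator Σ(x_t−x̄)² = 25.7143
r_1 = 5.3878 / 25.7143 = 0.210

0.210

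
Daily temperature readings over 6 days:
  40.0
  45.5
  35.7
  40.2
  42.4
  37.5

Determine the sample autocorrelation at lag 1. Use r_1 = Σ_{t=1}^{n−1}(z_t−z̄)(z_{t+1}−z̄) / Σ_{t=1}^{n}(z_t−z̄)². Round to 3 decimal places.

Mean z̄ = (40.0 + 45.5 + 35.7 + 40.2 + 42.4 + 37.5)/6 = 40.2167
Σ(z_t−z̄)(z_{t+1}−z̄) = (-1.1447) + (-23.8631) + (0.0753) + (-0.0364) + (-5.9314) = -30.9003
Denominator Σ(z_t−z̄)² = 60.5083
r_1 = -30.9003 / 60.5083 = -0.511

-0.511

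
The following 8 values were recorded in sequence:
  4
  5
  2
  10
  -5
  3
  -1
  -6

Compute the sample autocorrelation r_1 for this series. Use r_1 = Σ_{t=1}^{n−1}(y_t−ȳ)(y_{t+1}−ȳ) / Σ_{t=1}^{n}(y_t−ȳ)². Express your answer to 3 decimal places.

-0.178

Mean ȳ = (4 + 5 + 2 + 10 − 5 + 3 − 1 − 6)/8 = 1.5000
Deviations from mean: 2.5000, 3.5000, 0.5000, 8.5000, -6.5000, 1.5000, -2.5000, -7.5000
Σ(y_t−ȳ)(y_{t+1}−ȳ) = (8.7500) + (1.7500) + (4.2500) + (-55.2500) + (-9.7500) + (-3.7500) + (18.7500) = -35.2500
Denominator Σ(y_t−ȳ)² = 198.0000
r_1 = -35.2500 / 198.0000 = -0.178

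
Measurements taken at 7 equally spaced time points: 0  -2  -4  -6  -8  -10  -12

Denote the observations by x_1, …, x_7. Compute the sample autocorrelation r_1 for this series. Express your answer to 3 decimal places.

Mean x̄ = (0 − 2 − 4 − 6 − 8 − 10 − 12)/7 = -6.0000
Deviations from mean: 6.0000, 4.0000, 2.0000, 0.0000, -2.0000, -4.0000, -6.0000
Numerator Σ_{t=1}^{6}(x_t−x̄)(x_{t+1}−x̄) = 64.0000
Denominator Σ(x_t−x̄)² = 112.0000
r_1 = 64.0000 / 112.0000 = 0.571

0.571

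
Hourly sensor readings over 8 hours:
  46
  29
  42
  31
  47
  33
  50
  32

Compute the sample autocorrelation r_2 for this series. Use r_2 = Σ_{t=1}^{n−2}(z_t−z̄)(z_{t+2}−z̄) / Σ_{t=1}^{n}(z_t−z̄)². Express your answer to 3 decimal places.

Mean z̄ = (46 + 29 + 42 + 31 + 47 + 33 + 50 + 32)/8 = 38.7500
Numerator Σ_{t=1}^{6}(z_t−z̄)(z_{t+2}−z̄) = 302.1250
Denominator Σ(z_t−z̄)² = 491.5000
r_2 = 302.1250 / 491.5000 = 0.615

0.615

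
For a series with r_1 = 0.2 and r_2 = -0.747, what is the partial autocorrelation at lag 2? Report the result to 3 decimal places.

-0.820

φ_{22} = (r_2 − r_1²) / (1 − r_1²)
r_1² = (0.2)² = 0.04
Numerator = -0.747 − 0.0400 = -0.7870; denominator = 1 − 0.0400 = 0.9600
φ_{22} = -0.7870 / 0.9600 = -0.820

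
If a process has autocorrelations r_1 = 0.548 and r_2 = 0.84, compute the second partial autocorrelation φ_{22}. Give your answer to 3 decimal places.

0.771

φ_{22} = (r_2 − r_1²) / (1 − r_1²)
r_1² = (0.548)² = 0.300304
Numerator = 0.84 − 0.3003 = 0.5397; denominator = 1 − 0.3003 = 0.6997
φ_{22} = 0.5397 / 0.6997 = 0.771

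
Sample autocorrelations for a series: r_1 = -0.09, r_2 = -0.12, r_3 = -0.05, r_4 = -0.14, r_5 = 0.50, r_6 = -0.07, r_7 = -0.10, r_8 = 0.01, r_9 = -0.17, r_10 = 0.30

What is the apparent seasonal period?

5

The largest autocorrelation is r_5 = 0.50, with a weaker echo at lag 10 (0.30); the remaining lags stay at or below 0.01.
The dominant spike at lag 5 indicates a seasonal period of 5.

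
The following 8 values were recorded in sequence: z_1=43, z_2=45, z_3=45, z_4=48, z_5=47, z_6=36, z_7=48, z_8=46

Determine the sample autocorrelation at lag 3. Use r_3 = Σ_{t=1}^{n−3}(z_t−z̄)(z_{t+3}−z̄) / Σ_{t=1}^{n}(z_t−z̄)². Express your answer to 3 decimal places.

Mean z̄ = (43 + 45 + 45 + 48 + 47 + 36 + 48 + 46)/8 = 44.7500
Deviations from mean: -1.7500, 0.2500, 0.2500, 3.2500, 2.2500, -8.7500, 3.2500, 1.2500
Σ(z_t−z̄)(z_{t+3}−z̄) = (-5.6875) + (0.5625) + (-2.1875) + (10.5625) + (2.8125) = 6.0625
Denominator Σ(z_t−z̄)² = 107.5000
r_3 = 6.0625 / 107.5000 = 0.056

0.056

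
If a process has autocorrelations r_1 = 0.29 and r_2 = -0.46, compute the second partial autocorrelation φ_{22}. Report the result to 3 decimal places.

φ_{22} = (r_2 − r_1²) / (1 − r_1²)
r_1² = (0.29)² = 0.0841
Numerator = -0.46 − 0.0841 = -0.5441; denominator = 1 − 0.0841 = 0.9159
φ_{22} = -0.5441 / 0.9159 = -0.594

-0.594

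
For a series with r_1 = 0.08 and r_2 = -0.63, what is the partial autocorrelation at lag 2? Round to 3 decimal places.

-0.640

φ_{22} = (r_2 − r_1²) / (1 − r_1²)
r_1² = (0.08)² = 0.0064
Numerator = -0.63 − 0.0064 = -0.6364; denominator = 1 − 0.0064 = 0.9936
φ_{22} = -0.6364 / 0.9936 = -0.640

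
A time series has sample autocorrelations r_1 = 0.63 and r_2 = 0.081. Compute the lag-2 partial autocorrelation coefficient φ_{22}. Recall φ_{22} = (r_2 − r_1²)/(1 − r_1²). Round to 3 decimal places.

-0.524

φ_{22} = (r_2 − r_1²) / (1 − r_1²)
r_1² = (0.63)² = 0.3969
Numerator = 0.081 − 0.3969 = -0.3159; denominator = 1 − 0.3969 = 0.6031
φ_{22} = -0.3159 / 0.6031 = -0.524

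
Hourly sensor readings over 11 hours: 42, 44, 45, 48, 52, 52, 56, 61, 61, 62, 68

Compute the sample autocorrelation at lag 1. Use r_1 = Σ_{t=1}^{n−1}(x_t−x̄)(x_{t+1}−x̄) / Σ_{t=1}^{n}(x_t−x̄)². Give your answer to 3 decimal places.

0.692

Mean x̄ = (42 + 44 + 45 + 48 + 52 + 52 + 56 + 61 + 61 + 62 + 68)/11 = 53.7273
Numerator Σ_{t=1}^{10}(x_t−x̄)(x_{t+1}−x̄) = 505.5620
Denominator Σ(x_t−x̄)² = 730.1818
r_1 = 505.5620 / 730.1818 = 0.692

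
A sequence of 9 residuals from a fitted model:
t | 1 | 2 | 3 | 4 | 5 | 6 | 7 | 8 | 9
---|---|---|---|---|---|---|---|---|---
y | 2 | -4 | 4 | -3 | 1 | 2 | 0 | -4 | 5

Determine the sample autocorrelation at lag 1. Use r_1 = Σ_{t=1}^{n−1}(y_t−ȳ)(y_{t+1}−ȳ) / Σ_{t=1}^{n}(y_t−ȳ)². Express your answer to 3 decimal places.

-0.620

Mean ȳ = (2 − 4 + 4 − 3 + 1 + 2 + 0 − 4 + 5)/9 = 0.3333
Numerator Σ_{t=1}^{8}(y_t−ȳ)(y_{t+1}−ȳ) = -55.7778
Denominator Σ(y_t−ȳ)² = 90.0000
r_1 = -55.7778 / 90.0000 = -0.620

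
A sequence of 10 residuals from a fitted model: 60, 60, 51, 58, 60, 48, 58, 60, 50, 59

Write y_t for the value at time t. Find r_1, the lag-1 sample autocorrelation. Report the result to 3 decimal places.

-0.425

Mean ȳ = (60 + 60 + 51 + 58 + 60 + 48 + 58 + 60 + 50 + 59)/10 = 56.4000
Numerator Σ_{t=1}^{9}(y_t−ȳ)(y_{t+1}−ȳ) = -86.9600
Denominator Σ(y_t−ȳ)² = 204.4000
r_1 = -86.9600 / 204.4000 = -0.425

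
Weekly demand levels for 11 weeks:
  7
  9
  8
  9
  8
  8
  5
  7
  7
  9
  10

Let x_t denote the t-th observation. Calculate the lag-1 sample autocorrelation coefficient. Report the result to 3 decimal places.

0.201

Mean x̄ = (7 + 9 + 8 + 9 + 8 + 8 + 5 + 7 + 7 + 9 + 10)/11 = 7.9091
Numerator Σ_{t=1}^{10}(x_t−x̄)(x_{t+1}−x̄) = 3.8099
Denominator Σ(x_t−x̄)² = 18.9091
r_1 = 3.8099 / 18.9091 = 0.201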